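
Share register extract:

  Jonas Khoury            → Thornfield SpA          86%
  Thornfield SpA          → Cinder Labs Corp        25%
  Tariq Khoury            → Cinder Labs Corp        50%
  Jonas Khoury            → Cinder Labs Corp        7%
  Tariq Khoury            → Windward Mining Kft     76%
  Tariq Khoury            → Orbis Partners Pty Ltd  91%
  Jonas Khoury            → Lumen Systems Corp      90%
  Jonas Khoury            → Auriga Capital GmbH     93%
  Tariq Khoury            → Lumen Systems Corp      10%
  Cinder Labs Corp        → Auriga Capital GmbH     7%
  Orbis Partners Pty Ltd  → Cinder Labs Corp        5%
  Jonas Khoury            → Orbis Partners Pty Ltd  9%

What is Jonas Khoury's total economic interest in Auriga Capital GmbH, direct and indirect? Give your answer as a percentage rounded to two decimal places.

95.03%

Jonas reaches Auriga along 4 paths.
Via Cinder: 7% × 7% = 0.49%.
Via Thornfield → Cinder: 86% × 25% × 7% = 1.505%.
Via Orbis → Cinder: 9% × 5% × 7% = 0.0315%.
Direct stake: 93% = 93%.
Total: 0.49% + 1.505% + 0.0315% + 93% = 95.0265%.
Rounded: 95.03%.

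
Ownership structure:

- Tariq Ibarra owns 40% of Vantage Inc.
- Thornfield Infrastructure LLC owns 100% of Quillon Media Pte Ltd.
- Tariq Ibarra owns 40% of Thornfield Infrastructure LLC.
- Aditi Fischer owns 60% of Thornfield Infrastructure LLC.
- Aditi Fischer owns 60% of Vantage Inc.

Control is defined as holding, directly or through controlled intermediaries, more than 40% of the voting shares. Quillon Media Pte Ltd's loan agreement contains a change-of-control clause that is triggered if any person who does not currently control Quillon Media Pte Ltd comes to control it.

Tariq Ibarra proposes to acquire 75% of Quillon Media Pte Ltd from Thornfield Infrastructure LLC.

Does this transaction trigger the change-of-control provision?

Yes

The purchase adds only to Tariq's holdings (Thornfield's stake shrinks), so Tariq is the only person who could newly come to control Quillon.
Tariq's largest direct stake is 40% in Thornfield, which does not meet the threshold, so Tariq controls no company.
Neither Tariq nor any entity Tariq controls holds any voting interest in Quillon.
So before the transaction, Tariq does not control Quillon.
After the purchase, Tariq holds 75% of Quillon directly, and Thornfield's stake falls to 25%.
Tariq holds 75% of Quillon, so Tariq controls Quillon.
Tariq did not control Quillon before and does after, so the clause is triggered.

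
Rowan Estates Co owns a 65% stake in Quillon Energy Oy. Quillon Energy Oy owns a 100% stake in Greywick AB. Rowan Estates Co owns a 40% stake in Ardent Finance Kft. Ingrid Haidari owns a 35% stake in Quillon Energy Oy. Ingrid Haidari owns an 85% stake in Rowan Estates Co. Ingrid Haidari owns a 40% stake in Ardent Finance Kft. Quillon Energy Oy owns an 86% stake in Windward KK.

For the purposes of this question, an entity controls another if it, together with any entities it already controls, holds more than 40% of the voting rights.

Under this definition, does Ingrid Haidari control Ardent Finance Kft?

Ingrid holds 85% of Rowan, so Ingrid controls Rowan.
Ingrid and Rowan together hold 40% + 40% = 80% of Ardent, so Ingrid controls Ardent.

Yes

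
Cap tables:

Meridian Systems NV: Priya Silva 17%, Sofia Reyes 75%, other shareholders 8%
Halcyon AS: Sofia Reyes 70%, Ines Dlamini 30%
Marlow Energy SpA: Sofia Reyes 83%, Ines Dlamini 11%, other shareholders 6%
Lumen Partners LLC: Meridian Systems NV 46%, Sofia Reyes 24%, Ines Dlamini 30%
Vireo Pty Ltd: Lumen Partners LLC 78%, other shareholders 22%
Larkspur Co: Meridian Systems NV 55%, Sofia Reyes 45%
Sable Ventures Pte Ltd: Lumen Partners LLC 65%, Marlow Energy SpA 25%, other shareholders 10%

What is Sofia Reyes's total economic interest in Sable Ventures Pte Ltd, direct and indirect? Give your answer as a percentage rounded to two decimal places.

58.78%

Sofia reaches Sable along 3 paths.
Via Meridian → Lumen: 75% × 46% × 65% = 22.425%.
Via Lumen: 24% × 65% = 15.6%.
Via Marlow: 83% × 25% = 20.75%.
Total: 22.425% + 15.6% + 20.75% = 58.775%.
Rounded: 58.78%.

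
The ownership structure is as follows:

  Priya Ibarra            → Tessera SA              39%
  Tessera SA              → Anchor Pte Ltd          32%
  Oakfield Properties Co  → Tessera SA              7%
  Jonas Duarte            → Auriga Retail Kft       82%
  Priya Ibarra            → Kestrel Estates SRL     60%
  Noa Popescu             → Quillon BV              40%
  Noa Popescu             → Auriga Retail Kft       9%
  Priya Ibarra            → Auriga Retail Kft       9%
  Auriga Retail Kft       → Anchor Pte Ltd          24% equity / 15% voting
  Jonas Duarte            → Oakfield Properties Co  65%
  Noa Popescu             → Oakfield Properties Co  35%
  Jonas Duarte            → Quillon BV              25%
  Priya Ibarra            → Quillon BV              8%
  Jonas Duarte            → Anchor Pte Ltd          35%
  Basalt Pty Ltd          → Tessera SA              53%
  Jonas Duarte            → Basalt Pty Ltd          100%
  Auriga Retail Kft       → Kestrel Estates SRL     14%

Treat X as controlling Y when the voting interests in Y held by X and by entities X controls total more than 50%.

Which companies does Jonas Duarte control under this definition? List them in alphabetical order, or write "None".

Jonas holds 65% of Oakfield, so Jonas controls Oakfield.
Jonas holds 100% of Basalt, so Jonas controls Basalt.
Jonas holds 82% of Auriga, so Jonas controls Auriga.
Basalt and Oakfield together hold 53% + 7% = 60% of Tessera, so Jonas controls Tessera.
Tessera and Jonas and Auriga together hold 32% + 35% + 15% = 82% of Anchor, so Jonas controls Anchor.
No other company's threshold is met.

Anchor Pte Ltd, Auriga Retail Kft, Basalt Pty Ltd, Oakfield Properties Co, Tessera SA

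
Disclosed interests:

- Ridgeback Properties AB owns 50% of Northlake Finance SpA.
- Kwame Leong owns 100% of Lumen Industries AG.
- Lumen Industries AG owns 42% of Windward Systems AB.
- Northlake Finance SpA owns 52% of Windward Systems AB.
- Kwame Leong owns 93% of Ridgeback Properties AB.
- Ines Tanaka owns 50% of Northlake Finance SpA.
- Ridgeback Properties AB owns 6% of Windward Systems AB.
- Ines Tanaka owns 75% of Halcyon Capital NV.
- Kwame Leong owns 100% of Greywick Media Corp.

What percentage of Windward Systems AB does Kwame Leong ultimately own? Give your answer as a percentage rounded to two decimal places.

Kwame reaches Windward along 3 paths.
Via Ridgeback → Northlake: 93% × 50% × 52% = 24.18%.
Via Lumen: 100% × 42% = 42%.
Via Ridgeback: 93% × 6% = 5.58%.
Total: 24.18% + 42% + 5.58% = 71.76%.

71.76%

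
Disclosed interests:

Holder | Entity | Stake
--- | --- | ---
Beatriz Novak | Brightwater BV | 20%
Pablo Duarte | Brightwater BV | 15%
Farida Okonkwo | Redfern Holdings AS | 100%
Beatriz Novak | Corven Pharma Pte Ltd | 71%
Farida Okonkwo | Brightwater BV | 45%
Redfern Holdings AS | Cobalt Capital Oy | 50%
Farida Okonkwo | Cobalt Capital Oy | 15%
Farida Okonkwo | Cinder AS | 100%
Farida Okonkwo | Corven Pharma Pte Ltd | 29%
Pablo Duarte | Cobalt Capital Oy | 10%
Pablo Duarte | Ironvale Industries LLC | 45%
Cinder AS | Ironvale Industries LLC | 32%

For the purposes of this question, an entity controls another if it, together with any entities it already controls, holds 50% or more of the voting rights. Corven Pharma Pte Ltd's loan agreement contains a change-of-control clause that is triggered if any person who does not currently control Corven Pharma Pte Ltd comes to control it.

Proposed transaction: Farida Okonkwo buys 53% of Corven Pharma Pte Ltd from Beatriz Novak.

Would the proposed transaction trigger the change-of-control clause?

Yes

The purchase adds only to Farida's holdings (Beatriz's stake shrinks), so Farida is the only person who could newly come to control Corven.
Farida holds 100% of Cinder, so Farida controls Cinder.
Farida holds 100% of Redfern, so Farida controls Redfern.
Farida and Redfern together hold 15% + 50% = 65% of Cobalt, so Farida controls Cobalt.
In Corven, Farida's side holds only 29%, not ≥ 50%.
So before the transaction, Farida does not control Corven.
After the purchase, Farida's direct stake in Corven rises to 29% + 53% = 82%, and Beatriz's stake falls to 18%.
Farida holds 82% of Corven, so Farida controls Corven.
Farida did not control Corven before and does after, so the clause is triggered.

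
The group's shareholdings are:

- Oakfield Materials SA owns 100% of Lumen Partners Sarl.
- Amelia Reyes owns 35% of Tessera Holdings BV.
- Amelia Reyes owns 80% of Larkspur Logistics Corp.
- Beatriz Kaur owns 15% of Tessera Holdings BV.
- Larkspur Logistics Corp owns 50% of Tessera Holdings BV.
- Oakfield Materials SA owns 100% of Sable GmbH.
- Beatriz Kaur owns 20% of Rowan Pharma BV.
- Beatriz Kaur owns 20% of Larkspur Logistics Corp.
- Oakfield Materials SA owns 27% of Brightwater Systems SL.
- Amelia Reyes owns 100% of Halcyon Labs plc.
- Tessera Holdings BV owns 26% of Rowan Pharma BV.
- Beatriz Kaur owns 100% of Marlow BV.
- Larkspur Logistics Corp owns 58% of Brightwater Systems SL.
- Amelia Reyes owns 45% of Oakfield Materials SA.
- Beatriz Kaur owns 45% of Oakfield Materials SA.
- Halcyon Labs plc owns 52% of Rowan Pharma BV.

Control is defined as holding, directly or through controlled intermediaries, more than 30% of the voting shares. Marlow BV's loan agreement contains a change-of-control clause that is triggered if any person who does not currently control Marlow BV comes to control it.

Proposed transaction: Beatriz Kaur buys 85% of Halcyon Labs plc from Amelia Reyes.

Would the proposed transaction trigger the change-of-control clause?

The purchase adds only to Beatriz's holdings (Amelia's stake shrinks), so Beatriz is the only person who could newly come to control Marlow.
Beatriz holds 100% of Marlow, so Beatriz controls Marlow.
So Beatriz already controls Marlow before the transaction.
After the purchase, Beatriz holds 85% of Halcyon directly, and Amelia's stake falls to 15%.
Beatriz controlled Marlow already, so this is not a new person acquiring control; every other person's position is unchanged or reduced.
No new person acquires control, so the clause is not triggered.

No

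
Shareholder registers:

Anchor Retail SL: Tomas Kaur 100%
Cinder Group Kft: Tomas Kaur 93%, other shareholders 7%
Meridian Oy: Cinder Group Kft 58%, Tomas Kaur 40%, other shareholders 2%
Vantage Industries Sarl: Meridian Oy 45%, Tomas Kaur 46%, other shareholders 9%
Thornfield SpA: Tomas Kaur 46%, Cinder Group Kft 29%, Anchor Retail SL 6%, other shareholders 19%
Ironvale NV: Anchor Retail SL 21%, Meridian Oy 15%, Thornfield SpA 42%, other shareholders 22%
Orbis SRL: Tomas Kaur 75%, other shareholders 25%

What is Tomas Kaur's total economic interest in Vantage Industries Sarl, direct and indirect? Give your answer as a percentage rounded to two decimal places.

Tomas reaches Vantage along 3 paths.
Via Cinder → Meridian: 93% × 58% × 45% = 24.273%.
Via Meridian: 40% × 45% = 18%.
Direct stake: 46% = 46%.
Total: 24.273% + 18% + 46% = 88.273%.
Rounded: 88.27%.

88.27%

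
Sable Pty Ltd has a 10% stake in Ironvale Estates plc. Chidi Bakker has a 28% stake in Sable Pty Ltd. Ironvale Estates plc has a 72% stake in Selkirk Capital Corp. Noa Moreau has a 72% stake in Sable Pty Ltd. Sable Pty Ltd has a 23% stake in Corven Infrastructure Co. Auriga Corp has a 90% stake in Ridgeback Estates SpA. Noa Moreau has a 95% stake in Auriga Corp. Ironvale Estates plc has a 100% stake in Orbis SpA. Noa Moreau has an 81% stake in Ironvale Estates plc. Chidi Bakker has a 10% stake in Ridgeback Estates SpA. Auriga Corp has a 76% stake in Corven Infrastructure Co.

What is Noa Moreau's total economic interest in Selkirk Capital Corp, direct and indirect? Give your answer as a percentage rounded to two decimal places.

Noa reaches Selkirk along 2 paths.
Via Ironvale: 81% × 72% = 58.32%.
Via Sable → Ironvale: 72% × 10% × 72% = 5.184%.
Total: 58.32% + 5.184% = 63.504%.
Rounded: 63.50%.

63.50%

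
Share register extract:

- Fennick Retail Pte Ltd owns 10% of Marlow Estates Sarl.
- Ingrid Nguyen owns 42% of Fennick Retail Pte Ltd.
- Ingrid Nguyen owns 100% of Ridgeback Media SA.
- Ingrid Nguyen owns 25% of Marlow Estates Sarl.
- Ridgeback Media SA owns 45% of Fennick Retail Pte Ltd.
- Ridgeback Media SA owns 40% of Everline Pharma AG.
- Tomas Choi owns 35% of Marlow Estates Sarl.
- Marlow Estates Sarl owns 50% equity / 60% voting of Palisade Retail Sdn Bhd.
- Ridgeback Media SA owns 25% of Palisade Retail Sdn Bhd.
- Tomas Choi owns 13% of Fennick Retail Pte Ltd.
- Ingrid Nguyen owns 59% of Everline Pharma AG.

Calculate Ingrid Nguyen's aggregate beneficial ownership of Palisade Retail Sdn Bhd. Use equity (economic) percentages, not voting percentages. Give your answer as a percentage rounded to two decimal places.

41.85%

Ingrid reaches Palisade along 4 paths.
Via Ridgeback: 100% × 25% = 25%.
Via Marlow: 25% × 50% = 12.5%.
Via Ridgeback → Fennick → Marlow: 100% × 45% × 10% × 50% = 2.25%.
Via Fennick → Marlow: 42% × 10% × 50% = 2.1%.
Total: 25% + 12.5% + 2.25% + 2.1% = 41.85%.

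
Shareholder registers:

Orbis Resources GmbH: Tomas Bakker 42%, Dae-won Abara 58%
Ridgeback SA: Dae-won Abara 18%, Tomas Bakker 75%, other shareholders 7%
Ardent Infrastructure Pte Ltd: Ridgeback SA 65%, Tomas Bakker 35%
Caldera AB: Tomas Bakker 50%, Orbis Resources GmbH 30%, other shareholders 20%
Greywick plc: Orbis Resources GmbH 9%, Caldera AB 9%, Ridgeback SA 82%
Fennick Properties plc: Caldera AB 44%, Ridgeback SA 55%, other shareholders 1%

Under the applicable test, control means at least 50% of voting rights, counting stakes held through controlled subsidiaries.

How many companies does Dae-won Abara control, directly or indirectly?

Dae-won holds 58% of Orbis, so Dae-won controls Orbis.
No other company's threshold is met.
Dae-won controls 1 company.

1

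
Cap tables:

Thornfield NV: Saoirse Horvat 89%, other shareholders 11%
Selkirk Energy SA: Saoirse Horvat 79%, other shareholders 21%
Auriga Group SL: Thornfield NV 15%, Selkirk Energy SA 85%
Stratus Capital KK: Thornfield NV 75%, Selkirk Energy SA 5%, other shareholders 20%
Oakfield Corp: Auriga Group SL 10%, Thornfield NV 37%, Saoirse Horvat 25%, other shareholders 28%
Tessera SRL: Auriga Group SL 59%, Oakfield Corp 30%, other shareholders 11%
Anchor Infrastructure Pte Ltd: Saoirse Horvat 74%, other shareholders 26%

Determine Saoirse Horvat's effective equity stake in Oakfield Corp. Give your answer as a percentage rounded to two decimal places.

Saoirse reaches Oakfield along 4 paths.
Via Thornfield → Auriga: 89% × 15% × 10% = 1.335%.
Via Selkirk → Auriga: 79% × 85% × 10% = 6.715%.
Via Thornfield: 89% × 37% = 32.93%.
Direct stake: 25% = 25%.
Total: 1.335% + 6.715% + 32.93% + 25% = 65.98%.

65.98%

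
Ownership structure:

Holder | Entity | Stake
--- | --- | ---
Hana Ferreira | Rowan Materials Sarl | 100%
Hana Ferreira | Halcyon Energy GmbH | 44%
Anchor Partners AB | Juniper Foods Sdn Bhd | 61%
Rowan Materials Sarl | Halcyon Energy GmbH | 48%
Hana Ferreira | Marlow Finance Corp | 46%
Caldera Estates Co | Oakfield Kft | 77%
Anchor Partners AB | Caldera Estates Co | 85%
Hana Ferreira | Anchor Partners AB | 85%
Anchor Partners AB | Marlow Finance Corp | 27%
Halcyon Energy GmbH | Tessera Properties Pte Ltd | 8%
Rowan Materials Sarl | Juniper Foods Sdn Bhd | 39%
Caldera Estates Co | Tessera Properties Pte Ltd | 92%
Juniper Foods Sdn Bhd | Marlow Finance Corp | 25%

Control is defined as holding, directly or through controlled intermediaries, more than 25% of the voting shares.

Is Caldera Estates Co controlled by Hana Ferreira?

Yes

Hana holds 85% of Anchor, so Hana controls Anchor.
Anchor holds 85% of Caldera, so Hana controls Caldera.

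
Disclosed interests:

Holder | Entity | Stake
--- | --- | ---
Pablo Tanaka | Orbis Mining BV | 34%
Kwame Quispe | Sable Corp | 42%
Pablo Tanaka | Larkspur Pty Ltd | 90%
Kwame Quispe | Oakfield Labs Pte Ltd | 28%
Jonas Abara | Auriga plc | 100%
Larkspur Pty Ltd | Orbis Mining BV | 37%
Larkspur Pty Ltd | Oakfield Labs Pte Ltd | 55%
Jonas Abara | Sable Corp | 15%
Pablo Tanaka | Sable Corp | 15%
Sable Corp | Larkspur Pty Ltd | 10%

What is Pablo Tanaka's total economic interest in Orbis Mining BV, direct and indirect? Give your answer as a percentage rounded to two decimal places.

Pablo reaches Orbis along 3 paths.
Via Larkspur: 90% × 37% = 33.3%.
Via Sable → Larkspur: 15% × 10% × 37% = 0.555%.
Direct stake: 34% = 34%.
Total: 33.3% + 0.555% + 34% = 67.855%.
Rounded: 67.86%.

67.86%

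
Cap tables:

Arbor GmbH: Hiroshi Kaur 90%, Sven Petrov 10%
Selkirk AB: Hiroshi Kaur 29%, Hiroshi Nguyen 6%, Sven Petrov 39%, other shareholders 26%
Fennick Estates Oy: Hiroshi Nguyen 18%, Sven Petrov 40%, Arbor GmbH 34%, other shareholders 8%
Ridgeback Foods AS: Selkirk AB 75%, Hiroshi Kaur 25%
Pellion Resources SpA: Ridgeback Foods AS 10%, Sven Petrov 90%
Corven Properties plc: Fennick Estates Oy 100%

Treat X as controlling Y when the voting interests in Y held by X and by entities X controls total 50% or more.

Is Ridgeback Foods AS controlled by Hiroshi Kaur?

Hiroshi Kaur holds 90% of Arbor, so Hiroshi Kaur controls Arbor.
In Ridgeback, Hiroshi Kaur's side holds only 25%, not ≥ 50%.
So Hiroshi Kaur does not control Ridgeback.

No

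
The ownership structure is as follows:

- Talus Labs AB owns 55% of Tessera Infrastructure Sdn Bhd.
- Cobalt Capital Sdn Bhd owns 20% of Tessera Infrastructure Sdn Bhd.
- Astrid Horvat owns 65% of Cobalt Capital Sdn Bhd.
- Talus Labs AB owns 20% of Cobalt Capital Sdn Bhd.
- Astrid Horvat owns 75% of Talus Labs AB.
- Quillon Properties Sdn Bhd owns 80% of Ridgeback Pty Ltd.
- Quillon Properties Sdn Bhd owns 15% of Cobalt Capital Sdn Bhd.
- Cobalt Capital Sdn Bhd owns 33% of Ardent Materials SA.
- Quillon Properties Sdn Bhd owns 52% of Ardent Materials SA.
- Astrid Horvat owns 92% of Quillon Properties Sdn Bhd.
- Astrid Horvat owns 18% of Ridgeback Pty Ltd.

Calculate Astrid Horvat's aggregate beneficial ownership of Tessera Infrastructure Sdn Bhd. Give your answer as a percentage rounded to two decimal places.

60.01%

Astrid reaches Tessera along 4 paths.
Via Talus: 75% × 55% = 41.25%.
Via Talus → Cobalt: 75% × 20% × 20% = 3%.
Via Cobalt: 65% × 20% = 13%.
Via Quillon → Cobalt: 92% × 15% × 20% = 2.76%.
Total: 41.25% + 3% + 13% + 2.76% = 60.01%.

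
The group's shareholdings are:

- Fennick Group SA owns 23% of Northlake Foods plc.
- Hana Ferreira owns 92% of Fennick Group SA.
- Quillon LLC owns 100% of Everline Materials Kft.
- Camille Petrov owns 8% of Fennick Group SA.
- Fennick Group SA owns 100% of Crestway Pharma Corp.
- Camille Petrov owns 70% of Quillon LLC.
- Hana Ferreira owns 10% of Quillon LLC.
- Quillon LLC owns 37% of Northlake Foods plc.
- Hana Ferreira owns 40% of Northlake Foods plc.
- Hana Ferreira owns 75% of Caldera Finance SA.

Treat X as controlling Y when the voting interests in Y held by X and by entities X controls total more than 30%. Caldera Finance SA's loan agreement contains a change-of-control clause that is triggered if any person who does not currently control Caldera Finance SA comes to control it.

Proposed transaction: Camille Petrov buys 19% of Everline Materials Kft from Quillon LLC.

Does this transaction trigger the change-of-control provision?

No

The purchase adds only to Camille's holdings (Quillon's stake shrinks), so Camille is the only person who could newly come to control Caldera.
Camille holds 70% of Quillon, so Camille controls Quillon.
Quillon holds 37% of Northlake, so Camille controls Northlake.
Quillon holds 100% of Everline, so Camille controls Everline.
Neither Camille nor any entity Camille controls holds any voting interest in Caldera.
So before the transaction, Camille does not control Caldera.
After the purchase, Camille holds 19% of Everline directly, and Quillon's stake falls to 81%.
Quillon and Camille together hold 81% + 19% = 100% of Everline, so Camille controls Everline.
After the transaction, neither Camille nor any entity Camille controls holds a voting interest in Caldera, so Camille still does not control it.
No new person acquires control, so the clause is not triggered.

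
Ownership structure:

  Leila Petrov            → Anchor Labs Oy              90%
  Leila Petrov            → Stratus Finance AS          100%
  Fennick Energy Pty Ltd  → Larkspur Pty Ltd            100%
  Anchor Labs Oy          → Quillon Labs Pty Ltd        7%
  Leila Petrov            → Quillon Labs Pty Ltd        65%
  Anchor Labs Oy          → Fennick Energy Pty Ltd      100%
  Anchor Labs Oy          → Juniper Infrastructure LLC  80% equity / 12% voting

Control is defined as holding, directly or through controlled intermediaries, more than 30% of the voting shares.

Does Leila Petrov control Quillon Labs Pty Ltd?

Yes

Leila holds 90% of Anchor, so Leila controls Anchor.
Leila and Anchor together hold 65% + 7% = 72% of Quillon, so Leila controls Quillon.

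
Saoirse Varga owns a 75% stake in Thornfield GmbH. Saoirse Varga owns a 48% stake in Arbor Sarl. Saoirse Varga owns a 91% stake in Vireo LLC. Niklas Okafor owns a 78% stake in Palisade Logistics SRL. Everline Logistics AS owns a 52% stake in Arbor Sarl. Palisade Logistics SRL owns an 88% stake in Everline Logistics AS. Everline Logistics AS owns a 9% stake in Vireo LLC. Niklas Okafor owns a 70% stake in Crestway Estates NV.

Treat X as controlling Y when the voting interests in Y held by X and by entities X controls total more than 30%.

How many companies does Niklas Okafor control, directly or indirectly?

Niklas holds 78% of Palisade, so Niklas controls Palisade.
Palisade holds 88% of Everline, so Niklas controls Everline.
Niklas holds 70% of Crestway, so Niklas controls Crestway.
Everline holds 52% of Arbor, so Niklas controls Arbor.
No other company's threshold is met.
Niklas controls 4 companies.

4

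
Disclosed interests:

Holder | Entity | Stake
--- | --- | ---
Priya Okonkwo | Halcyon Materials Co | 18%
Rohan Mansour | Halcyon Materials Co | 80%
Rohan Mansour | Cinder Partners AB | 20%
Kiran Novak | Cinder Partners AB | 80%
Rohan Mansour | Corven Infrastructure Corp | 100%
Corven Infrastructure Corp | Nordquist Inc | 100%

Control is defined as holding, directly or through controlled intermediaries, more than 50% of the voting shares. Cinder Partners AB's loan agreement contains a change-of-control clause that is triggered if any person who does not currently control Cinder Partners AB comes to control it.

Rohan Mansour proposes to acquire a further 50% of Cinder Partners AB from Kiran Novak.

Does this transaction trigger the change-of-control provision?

Yes

The purchase adds only to Rohan's holdings (Kiran's stake shrinks), so Rohan is the only person who could newly come to control Cinder.
Rohan holds 100% of Corven, so Rohan controls Corven.
Corven holds 100% of Nordquist, so Rohan controls Nordquist.
Rohan holds 80% of Halcyon, so Rohan controls Halcyon.
In Cinder, Rohan's side holds only 20%, not > 50%.
So before the transaction, Rohan does not control Cinder.
After the purchase, Rohan's direct stake in Cinder rises to 20% + 50% = 70%, and Kiran's stake falls to 30%.
Rohan holds 70% of Cinder, so Rohan controls Cinder.
Rohan did not control Cinder before and does after, so the clause is triggered.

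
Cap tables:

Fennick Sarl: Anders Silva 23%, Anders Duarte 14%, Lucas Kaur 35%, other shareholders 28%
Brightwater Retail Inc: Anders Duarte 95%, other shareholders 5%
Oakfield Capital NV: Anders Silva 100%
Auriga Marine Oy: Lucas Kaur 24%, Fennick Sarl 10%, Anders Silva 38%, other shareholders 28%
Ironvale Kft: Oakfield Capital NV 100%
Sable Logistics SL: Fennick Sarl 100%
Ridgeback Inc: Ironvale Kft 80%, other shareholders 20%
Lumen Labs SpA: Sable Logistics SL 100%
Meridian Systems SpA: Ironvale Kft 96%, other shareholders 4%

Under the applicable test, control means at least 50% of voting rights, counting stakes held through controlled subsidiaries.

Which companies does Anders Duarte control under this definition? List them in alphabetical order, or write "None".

Anders Duarte holds 95% of Brightwater, so Anders Duarte controls Brightwater.
No other company's threshold is met.

Brightwater Retail Inc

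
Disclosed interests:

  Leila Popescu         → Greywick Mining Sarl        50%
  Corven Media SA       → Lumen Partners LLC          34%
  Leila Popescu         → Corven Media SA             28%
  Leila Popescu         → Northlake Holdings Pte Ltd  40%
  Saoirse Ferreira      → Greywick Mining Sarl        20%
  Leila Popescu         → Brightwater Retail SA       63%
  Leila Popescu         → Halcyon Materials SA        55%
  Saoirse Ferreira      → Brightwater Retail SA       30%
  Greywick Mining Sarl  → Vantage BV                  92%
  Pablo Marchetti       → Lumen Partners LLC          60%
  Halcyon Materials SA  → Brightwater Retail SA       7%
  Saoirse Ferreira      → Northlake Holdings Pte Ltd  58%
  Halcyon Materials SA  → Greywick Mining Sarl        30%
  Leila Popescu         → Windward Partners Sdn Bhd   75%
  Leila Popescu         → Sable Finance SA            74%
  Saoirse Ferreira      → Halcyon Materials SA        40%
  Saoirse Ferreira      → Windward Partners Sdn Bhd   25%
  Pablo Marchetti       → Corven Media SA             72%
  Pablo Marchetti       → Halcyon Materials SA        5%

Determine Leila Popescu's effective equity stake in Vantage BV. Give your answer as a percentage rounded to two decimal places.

Leila reaches Vantage along 2 paths.
Via Halcyon → Greywick: 55% × 30% × 92% = 15.18%.
Via Greywick: 50% × 92% = 46%.
Total: 15.18% + 46% = 61.18%.

61.18%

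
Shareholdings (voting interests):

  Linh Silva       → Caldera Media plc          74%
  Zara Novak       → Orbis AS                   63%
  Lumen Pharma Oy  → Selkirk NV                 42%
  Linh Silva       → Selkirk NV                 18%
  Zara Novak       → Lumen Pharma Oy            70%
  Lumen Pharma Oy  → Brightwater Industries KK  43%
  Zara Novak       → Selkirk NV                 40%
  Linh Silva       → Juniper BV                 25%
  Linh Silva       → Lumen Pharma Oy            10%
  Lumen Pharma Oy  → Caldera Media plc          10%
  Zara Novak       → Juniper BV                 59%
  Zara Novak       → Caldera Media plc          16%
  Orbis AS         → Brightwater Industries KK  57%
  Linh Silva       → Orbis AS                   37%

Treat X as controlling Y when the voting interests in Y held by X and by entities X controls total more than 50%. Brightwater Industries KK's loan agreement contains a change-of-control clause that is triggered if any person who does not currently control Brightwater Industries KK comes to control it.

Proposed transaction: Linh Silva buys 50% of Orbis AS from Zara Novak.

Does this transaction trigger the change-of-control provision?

Yes

The purchase adds only to Linh's holdings (Zara's stake shrinks), so Linh is the only person who could newly come to control Brightwater.
Linh holds 74% of Caldera, so Linh controls Caldera.
Neither Linh nor any entity Linh controls holds any voting interest in Brightwater.
So before the transaction, Linh does not control Brightwater.
After the purchase, Linh's direct stake in Orbis rises to 37% + 50% = 87%, and Zara's stake falls to 13%.
Linh holds 87% of Orbis, so Linh controls Orbis.
Orbis holds 57% of Brightwater, so Linh controls Brightwater.
Linh did not control Brightwater before and does after, so the clause is triggered.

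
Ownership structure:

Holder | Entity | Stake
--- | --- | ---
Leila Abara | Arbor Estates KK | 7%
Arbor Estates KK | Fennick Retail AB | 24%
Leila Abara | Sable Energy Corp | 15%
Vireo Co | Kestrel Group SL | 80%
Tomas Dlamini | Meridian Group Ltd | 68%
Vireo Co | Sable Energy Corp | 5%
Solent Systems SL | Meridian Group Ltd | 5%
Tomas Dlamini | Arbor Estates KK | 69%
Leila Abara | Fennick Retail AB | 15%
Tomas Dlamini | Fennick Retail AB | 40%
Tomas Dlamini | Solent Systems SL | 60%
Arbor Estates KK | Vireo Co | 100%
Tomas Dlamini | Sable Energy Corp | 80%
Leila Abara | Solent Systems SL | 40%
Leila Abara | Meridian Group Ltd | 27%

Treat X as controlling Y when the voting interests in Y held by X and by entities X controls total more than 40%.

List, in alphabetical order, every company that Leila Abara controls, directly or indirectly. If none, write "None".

Leila's largest direct stake is 40% in Solent, which does not meet the threshold.

None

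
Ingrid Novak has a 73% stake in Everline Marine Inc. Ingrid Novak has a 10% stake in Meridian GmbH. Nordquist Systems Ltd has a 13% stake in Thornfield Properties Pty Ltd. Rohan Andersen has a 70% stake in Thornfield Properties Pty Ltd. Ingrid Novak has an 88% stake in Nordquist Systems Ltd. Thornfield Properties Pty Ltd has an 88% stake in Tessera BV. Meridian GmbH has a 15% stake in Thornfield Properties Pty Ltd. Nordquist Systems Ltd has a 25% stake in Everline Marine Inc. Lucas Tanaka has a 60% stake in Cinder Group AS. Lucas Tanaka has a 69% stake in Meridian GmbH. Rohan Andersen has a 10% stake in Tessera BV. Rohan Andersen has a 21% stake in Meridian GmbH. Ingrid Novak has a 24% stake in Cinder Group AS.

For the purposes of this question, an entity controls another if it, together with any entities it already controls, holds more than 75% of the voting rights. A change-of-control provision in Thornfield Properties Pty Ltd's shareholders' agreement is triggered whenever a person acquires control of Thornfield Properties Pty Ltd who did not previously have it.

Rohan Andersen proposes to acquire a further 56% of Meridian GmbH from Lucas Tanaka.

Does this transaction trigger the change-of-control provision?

The purchase adds only to Rohan's holdings (Lucas's stake shrinks), so Rohan is the only person who could newly come to control Thornfield.
Rohan's largest direct stake is 70% in Thornfield, which does not meet the threshold, so Rohan controls no company.
In Thornfield, Rohan's side holds only 70%, not > 75%.
So before the transaction, Rohan does not control Thornfield.
After the purchase, Rohan's direct stake in Meridian rises to 21% + 56% = 77%, and Lucas's stake falls to 13%.
Rohan holds 77% of Meridian, so Rohan controls Meridian.
Rohan and Meridian together hold 70% + 15% = 85% of Thornfield, so Rohan controls Thornfield.
Rohan did not control Thornfield before and does after, so the clause is triggered.

Yes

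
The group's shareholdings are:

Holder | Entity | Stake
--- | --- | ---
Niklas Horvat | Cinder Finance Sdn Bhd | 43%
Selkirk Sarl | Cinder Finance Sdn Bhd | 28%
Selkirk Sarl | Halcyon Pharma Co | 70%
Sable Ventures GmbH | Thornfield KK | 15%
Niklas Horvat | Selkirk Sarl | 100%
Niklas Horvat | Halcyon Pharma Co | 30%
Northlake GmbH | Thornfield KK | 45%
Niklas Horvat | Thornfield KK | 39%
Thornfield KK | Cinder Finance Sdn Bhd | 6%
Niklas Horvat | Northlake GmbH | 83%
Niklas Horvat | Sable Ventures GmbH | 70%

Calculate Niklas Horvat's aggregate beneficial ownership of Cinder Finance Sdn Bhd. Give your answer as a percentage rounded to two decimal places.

76.21%

Niklas reaches Cinder along 5 paths.
Direct stake: 43% = 43%.
Via Selkirk: 100% × 28% = 28%.
Via Sable → Thornfield: 70% × 15% × 6% = 0.63%.
Via Northlake → Thornfield: 83% × 45% × 6% = 2.241%.
Via Thornfield: 39% × 6% = 2.34%.
Total: 43% + 28% + 0.63% + 2.241% + 2.34% = 76.211%.
Rounded: 76.21%.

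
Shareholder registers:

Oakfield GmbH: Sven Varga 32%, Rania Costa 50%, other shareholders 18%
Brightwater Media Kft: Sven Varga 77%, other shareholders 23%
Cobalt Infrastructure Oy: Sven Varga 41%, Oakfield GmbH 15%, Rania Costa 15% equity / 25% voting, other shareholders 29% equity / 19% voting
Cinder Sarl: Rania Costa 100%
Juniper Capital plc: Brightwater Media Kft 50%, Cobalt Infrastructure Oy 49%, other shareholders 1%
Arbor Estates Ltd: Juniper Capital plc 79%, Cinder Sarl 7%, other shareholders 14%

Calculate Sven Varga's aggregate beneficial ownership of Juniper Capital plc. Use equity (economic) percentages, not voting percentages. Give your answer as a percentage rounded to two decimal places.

60.94%

Sven reaches Juniper along 3 paths.
Via Brightwater: 77% × 50% = 38.5%.
Via Cobalt: 41% × 49% = 20.09%.
Via Oakfield → Cobalt: 32% × 15% × 49% = 2.352%.
Total: 38.5% + 20.09% + 2.352% = 60.942%.
Rounded: 60.94%.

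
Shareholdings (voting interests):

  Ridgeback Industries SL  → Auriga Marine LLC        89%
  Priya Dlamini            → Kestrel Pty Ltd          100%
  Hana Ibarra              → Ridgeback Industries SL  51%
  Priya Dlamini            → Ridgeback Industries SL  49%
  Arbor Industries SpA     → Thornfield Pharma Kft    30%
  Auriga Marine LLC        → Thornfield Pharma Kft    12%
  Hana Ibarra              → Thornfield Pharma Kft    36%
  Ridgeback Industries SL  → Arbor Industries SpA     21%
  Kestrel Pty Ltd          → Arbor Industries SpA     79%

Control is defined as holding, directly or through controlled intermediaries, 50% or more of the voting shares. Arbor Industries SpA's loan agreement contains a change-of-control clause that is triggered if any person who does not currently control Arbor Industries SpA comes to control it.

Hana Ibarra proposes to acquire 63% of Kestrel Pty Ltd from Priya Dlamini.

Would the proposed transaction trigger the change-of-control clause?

The purchase adds only to Hana's holdings (Priya's stake shrinks), so Hana is the only person who could newly come to control Arbor.
Hana holds 51% of Ridgeback, so Hana controls Ridgeback.
Ridgeback holds 89% of Auriga, so Hana controls Auriga.
In Arbor, Hana's side holds only 21%, not ≥ 50%.
So before the transaction, Hana does not control Arbor.
After the purchase, Hana holds 63% of Kestrel directly, and Priya's stake falls to 37%.
Hana holds 63% of Kestrel, so Hana controls Kestrel.
Ridgeback and Kestrel together hold 21% + 79% = 100% of Arbor, so Hana controls Arbor.
Hana did not control Arbor before and does after, so the clause is triggered.

Yes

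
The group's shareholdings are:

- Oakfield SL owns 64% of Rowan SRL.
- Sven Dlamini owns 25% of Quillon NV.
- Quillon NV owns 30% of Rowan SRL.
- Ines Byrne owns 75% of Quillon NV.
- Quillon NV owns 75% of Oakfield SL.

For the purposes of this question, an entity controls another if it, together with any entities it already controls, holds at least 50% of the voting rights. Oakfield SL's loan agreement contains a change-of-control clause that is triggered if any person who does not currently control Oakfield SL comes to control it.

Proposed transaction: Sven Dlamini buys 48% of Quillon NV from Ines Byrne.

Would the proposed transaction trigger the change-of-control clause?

The purchase adds only to Sven's holdings (Ines's stake shrinks), so Sven is the only person who could newly come to control Oakfield.
Sven's largest direct stake is 25% in Quillon, which does not meet the threshold, so Sven controls no company.
Neither Sven nor any entity Sven controls holds any voting interest in Oakfield.
So before the transaction, Sven does not control Oakfield.
After the purchase, Sven's direct stake in Quillon rises to 25% + 48% = 73%, and Ines's stake falls to 27%.
Sven holds 73% of Quillon, so Sven controls Quillon.
Quillon holds 75% of Oakfield, so Sven controls Oakfield.
Sven did not control Oakfield before and does after, so the clause is triggered.

Yes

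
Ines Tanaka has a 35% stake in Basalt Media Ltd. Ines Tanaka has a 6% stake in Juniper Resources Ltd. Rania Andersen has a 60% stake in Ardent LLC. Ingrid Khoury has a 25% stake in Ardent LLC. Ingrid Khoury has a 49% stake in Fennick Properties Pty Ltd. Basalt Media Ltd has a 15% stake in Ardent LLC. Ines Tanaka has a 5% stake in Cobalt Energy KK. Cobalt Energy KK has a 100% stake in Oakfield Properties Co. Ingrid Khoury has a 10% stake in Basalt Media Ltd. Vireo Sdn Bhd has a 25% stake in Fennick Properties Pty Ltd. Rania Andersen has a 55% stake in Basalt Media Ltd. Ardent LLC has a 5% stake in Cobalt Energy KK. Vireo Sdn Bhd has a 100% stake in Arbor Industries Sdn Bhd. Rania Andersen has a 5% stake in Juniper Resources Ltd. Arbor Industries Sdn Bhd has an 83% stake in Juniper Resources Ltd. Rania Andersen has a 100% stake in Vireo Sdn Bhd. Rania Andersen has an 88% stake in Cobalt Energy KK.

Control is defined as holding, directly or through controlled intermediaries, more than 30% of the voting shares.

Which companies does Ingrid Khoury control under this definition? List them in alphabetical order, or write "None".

Fennick Properties Pty Ltd

Ingrid holds 49% of Fennick, so Ingrid controls Fennick.
No other company's threshold is met.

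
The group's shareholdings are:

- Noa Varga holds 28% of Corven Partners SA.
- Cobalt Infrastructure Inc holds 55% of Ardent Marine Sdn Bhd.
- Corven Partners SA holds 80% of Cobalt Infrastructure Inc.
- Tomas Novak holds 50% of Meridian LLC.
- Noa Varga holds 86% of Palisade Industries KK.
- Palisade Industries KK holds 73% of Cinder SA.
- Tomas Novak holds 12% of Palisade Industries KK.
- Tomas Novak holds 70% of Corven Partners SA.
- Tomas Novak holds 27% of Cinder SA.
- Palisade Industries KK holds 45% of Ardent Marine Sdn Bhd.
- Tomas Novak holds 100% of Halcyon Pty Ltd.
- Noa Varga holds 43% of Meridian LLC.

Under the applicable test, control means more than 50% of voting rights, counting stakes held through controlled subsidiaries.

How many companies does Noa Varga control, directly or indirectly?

2

Noa holds 86% of Palisade, so Noa controls Palisade.
Palisade holds 73% of Cinder, so Noa controls Cinder.
No other company's threshold is met.
Noa controls 2 companies.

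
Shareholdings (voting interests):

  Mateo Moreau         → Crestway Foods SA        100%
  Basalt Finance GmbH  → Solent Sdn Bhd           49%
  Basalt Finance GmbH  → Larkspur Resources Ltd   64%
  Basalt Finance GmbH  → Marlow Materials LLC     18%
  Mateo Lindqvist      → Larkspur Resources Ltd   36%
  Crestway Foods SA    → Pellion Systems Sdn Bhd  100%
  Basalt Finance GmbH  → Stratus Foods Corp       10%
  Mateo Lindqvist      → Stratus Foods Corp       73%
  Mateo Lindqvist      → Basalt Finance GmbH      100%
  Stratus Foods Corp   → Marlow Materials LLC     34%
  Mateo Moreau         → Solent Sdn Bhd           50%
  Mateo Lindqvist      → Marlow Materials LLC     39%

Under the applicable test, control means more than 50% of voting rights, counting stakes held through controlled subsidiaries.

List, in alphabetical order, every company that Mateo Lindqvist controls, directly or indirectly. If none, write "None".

Mateo Lindqvist holds 100% of Basalt, so Mateo Lindqvist controls Basalt.
Basalt and Mateo Lindqvist together hold 64% + 36% = 100% of Larkspur, so Mateo Lindqvist controls Larkspur.
Mateo Lindqvist and Basalt together hold 73% + 10% = 83% of Stratus, so Mateo Lindqvist controls Stratus.
Basalt and Stratus and Mateo Lindqvist together hold 18% + 34% + 39% = 91% of Marlow, so Mateo Lindqvist controls Marlow.
No other company's threshold is met.

Basalt Finance GmbH, Larkspur Resources Ltd, Marlow Materials LLC, Stratus Foods Corp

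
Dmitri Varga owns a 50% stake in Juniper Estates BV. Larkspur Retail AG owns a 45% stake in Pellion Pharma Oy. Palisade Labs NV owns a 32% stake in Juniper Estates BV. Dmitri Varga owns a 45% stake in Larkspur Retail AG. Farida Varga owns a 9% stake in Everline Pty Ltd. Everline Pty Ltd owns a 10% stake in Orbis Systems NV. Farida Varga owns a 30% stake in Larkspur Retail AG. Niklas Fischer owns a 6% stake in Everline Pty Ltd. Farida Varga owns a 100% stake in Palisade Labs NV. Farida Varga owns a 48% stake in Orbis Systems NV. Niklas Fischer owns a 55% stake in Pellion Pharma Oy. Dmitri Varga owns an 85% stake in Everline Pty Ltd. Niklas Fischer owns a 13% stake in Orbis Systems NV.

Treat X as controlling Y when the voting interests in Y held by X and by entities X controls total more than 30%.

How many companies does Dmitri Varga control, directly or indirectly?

4

Dmitri holds 45% of Larkspur, so Dmitri controls Larkspur.
Dmitri holds 85% of Everline, so Dmitri controls Everline.
Larkspur holds 45% of Pellion, so Dmitri controls Pellion.
Dmitri holds 50% of Juniper, so Dmitri controls Juniper.
No other company's threshold is met.
Dmitri controls 4 companies.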